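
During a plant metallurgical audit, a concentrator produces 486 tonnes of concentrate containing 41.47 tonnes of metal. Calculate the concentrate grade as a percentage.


8.5329%

Grade = (metal in concentrate / concentrate mass) * 100
= (41.47 / 486) * 100
= 0.08532921811 * 100
= 8.5329%


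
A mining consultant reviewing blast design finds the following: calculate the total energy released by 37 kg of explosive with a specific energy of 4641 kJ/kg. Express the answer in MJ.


171.717 MJ

Energy = mass * specific_energy / 1000
= 37 * 4641 / 1000
= 171717 / 1000
= 171.717 MJ


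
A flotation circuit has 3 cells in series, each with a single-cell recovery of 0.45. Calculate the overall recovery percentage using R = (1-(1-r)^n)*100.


83.3625%

Complement of single-cell recovery:
1 - r = 1 - 0.45 = 0.55
Raise to power n:
(1 - r)^3 = 0.55^3 = 0.166375
Overall recovery:
R = (1 - 0.166375) * 100
= 83.3625%


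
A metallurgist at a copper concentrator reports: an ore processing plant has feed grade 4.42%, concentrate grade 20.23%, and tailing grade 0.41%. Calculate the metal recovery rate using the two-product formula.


92.6007%

Using the two-product formula:
R = 100 * c * (f - t) / (f * (c - t))
Numerator = 100 * 20.23 * (4.42 - 0.41)
= 100 * 20.23 * 4.01
= 8112.23
Denominator = 4.42 * (20.23 - 0.41)
= 4.42 * 19.82
= 87.6044
R = 8112.23 / 87.6044
= 92.6007%


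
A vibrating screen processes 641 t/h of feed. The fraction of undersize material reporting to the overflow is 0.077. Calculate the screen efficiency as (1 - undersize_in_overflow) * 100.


92.3%

Screen efficiency = (1 - fraction of undersize in overflow) * 100
= (1 - 0.077) * 100
= 0.923 * 100
= 92.3%


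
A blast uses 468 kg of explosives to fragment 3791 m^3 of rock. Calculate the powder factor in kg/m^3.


Powder factor = explosive mass / rock volume
= 468 / 3791
= 0.1235 kg/m^3

0.1235 kg/m^3


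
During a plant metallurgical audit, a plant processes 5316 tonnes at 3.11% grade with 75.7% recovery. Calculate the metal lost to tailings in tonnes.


40.1746 tonnes

Total metal in feed:
= 5316 * 3.11 / 100 = 165.3276 tonnes
Metal recovered:
= 165.3276 * 75.7 / 100 = 125.1529932 tonnes
Metal lost to tailings:
= 165.3276 - 125.1529932
= 40.1746 tonnes


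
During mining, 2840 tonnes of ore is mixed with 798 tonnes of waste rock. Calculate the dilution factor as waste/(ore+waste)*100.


21.9351%

Total material = ore + waste
= 2840 + 798 = 3638 tonnes
Dilution = waste / total * 100
= 798 / 3638 * 100
= 0.2193512919 * 100
= 21.9351%


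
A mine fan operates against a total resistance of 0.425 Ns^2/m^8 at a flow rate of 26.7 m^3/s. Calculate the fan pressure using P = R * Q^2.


302.9783 Pa

Compute Q^2:
Q^2 = 26.7^2 = 712.89
Compute pressure:
P = R * Q^2 = 0.425 * 712.89
= 302.9783 Pa


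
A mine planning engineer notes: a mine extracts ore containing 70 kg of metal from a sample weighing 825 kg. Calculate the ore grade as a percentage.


8.4848%

Ore grade = (metal mass / ore mass) * 100
= (70 / 825) * 100
= 0.08484848485 * 100
= 8.4848%


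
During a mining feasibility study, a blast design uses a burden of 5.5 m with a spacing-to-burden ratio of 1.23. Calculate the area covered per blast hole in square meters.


37.2075 m^2

First, find the spacing:
Spacing = burden * ratio = 5.5 * 1.23
= 6.765 m
Then, calculate the area:
Area = burden * spacing = 5.5 * 6.765
= 37.2075 m^2


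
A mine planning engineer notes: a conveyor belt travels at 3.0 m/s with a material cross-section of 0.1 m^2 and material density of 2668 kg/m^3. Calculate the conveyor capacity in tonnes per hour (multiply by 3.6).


2881.44 t/h

Volumetric flow = speed * area
= 3.0 * 0.1 = 0.3 m^3/s
Mass flow = volumetric * density
= 0.3 * 2668 = 800.4 kg/s
Convert to t/h: multiply by 3.6
Capacity = 800.4 * 3.6
= 2881.44 t/h


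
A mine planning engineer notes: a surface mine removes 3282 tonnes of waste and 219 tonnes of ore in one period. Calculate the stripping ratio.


Stripping ratio = waste tonnage / ore tonnage
= 3282 / 219
= 14.9863

14.9863


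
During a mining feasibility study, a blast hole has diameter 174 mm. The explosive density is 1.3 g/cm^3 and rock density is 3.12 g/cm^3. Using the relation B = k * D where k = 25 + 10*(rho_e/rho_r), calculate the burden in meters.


First, compute k:
rho_e / rho_r = 1.3 / 3.12 = 0.4166666667
k = 25 + 10 * 0.4166666667 = 29.16666667
Then, compute burden:
B = k * D / 1000 = 29.16666667 * 174 / 1000
= 5075 / 1000
= 5.075 m

5.075 m


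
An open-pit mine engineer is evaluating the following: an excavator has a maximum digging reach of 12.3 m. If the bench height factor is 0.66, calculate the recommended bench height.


8.118 m

Bench height = reach * factor
= 12.3 * 0.66
= 8.118 m


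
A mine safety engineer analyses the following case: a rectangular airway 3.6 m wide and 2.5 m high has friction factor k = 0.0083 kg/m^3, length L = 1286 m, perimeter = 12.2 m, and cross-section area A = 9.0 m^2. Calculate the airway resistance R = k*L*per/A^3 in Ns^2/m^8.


Compute the numerator:
k * L * per = 0.0083 * 1286 * 12.2
= 130.22036
Compute the denominator:
A^3 = 9.0^3 = 729
Resistance:
R = 130.22036 / 729
= 0.1786 Ns^2/m^8

0.1786 Ns^2/m^8


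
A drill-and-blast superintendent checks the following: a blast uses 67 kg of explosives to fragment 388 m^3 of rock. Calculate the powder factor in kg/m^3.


0.1727 kg/m^3

Powder factor = explosive mass / rock volume
= 67 / 388
= 0.1727 kg/m^3


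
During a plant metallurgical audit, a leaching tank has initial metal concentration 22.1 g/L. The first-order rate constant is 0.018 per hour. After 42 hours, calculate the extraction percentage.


53.0459%

Compute the exponent:
-k * t = -0.018 * 42 = -0.756
Remaining concentration:
C = 22.1 * exp(-0.756)
= 22.1 * 0.469540839
= 10.37685254 g/L
Extracted = 22.1 - 10.37685254 = 11.72314746 g/L
Extraction % = 11.72314746 / 22.1 * 100
= 53.0459%


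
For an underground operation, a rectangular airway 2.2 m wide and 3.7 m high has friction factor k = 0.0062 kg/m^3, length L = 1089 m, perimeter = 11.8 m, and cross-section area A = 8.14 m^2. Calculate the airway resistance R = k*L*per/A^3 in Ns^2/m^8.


0.1477 Ns^2/m^8

Compute the numerator:
k * L * per = 0.0062 * 1089 * 11.8
= 79.67124
Compute the denominator:
A^3 = 8.14^3 = 539.353144
Resistance:
R = 79.67124 / 539.353144
= 0.1477 Ns^2/m^8


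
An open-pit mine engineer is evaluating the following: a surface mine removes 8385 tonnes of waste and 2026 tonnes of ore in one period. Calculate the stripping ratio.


4.1387

Stripping ratio = waste tonnage / ore tonnage
= 8385 / 2026
= 4.1387


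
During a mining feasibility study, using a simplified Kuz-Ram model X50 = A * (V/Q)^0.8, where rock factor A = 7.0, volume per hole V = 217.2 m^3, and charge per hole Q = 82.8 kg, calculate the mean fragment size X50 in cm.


Compute V/Q:
V/Q = 217.2 / 82.8 = 2.623188406
Raise to the power 0.8:
(V/Q)^0.8 = 2.623188406^0.8 = 2.163035202
Multiply by A:
X50 = 7.0 * 2.163035202
= 15.1412 cm

15.1412 cm


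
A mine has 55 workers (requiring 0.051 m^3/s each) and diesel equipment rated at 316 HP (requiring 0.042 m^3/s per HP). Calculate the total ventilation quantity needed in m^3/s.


Airflow for workers:
Q_people = 55 * 0.051 = 2.805 m^3/s
Airflow for diesel equipment:
Q_diesel = 316 * 0.042 = 13.272 m^3/s
Total ventilation:
Q_total = 2.805 + 13.272
= 16.077 m^3/s

16.077 m^3/s


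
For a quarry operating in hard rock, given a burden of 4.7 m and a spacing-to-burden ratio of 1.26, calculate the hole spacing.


5.922 m

Spacing = burden * ratio
= 4.7 * 1.26
= 5.922 m


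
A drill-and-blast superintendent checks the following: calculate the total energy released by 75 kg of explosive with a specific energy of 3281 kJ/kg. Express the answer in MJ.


246.075 MJ

Energy = mass * specific_energy / 1000
= 75 * 3281 / 1000
= 246075 / 1000
= 246.075 MJ


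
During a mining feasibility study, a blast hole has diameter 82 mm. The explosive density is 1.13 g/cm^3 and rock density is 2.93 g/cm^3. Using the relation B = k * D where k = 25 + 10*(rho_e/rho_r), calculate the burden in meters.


First, compute k:
rho_e / rho_r = 1.13 / 2.93 = 0.385665529
k = 25 + 10 * 0.385665529 = 28.85665529
Then, compute burden:
B = k * D / 1000 = 28.85665529 * 82 / 1000
= 2366.245734 / 1000
= 2.3662 m

2.3662 m


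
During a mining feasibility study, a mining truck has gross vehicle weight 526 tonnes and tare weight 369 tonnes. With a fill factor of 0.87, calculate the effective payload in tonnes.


Maximum payload = gross - tare
= 526 - 369 = 157 tonnes
Effective payload = max payload * fill factor
= 157 * 0.87
= 136.59 tonnes

136.59 tonnes


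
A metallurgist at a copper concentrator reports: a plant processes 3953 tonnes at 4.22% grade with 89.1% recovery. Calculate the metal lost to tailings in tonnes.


Total metal in feed:
= 3953 * 4.22 / 100 = 166.8166 tonnes
Metal recovered:
= 166.8166 * 89.1 / 100 = 148.6335906 tonnes
Metal lost to tailings:
= 166.8166 - 148.6335906
= 18.183 tonnes

18.183 tonnes


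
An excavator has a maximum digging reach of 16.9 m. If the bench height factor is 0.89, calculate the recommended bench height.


15.041 m

Bench height = reach * factor
= 16.9 * 0.89
= 15.041 m


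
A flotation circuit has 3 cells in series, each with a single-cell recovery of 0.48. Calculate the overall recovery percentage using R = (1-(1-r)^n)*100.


85.9392%

Complement of single-cell recovery:
1 - r = 1 - 0.48 = 0.52
Raise to power n:
(1 - r)^3 = 0.52^3 = 0.140608
Overall recovery:
R = (1 - 0.140608) * 100
= 85.9392%


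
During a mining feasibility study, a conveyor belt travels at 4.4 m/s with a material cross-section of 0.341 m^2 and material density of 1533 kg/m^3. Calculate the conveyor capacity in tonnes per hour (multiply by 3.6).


Volumetric flow = speed * area
= 4.4 * 0.341 = 1.5004 m^3/s
Mass flow = volumetric * density
= 1.5004 * 1533 = 2300.1132 kg/s
Convert to t/h: multiply by 3.6
Capacity = 2300.1132 * 3.6
= 8280.4075 t/h

8280.4075 t/h


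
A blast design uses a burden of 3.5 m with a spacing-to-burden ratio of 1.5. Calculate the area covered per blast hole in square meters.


First, find the spacing:
Spacing = burden * ratio = 3.5 * 1.5
= 5.25 m
Then, calculate the area:
Area = burden * spacing = 3.5 * 5.25
= 18.375 m^2

18.375 m^2


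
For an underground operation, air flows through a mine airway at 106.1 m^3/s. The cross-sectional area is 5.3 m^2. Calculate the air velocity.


20.0189 m/s

Velocity = flow rate / cross-sectional area
= 106.1 / 5.3
= 20.0189 m/s


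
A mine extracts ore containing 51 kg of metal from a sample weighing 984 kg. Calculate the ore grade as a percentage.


5.1829%

Ore grade = (metal mass / ore mass) * 100
= (51 / 984) * 100
= 0.05182926829 * 100
= 5.1829%


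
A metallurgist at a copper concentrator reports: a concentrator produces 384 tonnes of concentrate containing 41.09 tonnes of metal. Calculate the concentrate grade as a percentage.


10.7005%

Grade = (metal in concentrate / concentrate mass) * 100
= (41.09 / 384) * 100
= 0.1070052083 * 100
= 10.7005%


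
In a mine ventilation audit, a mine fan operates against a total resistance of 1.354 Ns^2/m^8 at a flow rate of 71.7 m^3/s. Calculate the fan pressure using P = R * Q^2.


6960.7651 Pa

Compute Q^2:
Q^2 = 71.7^2 = 5140.89
Compute pressure:
P = R * Q^2 = 1.354 * 5140.89
= 6960.7651 Pa


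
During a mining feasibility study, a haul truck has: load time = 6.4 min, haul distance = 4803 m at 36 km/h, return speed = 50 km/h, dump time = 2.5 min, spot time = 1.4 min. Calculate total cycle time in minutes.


Convert haul speed to m/min: 36 * 1000/60 = 600 m/min
Haul time = 4803 / 600 = 8.005 min
Convert return speed to m/min: 50 * 1000/60 = 833.3333333 m/min
Return time = 4803 / 833.3333333 = 5.7636 min
Total cycle time:
= 6.4 + 8.005 + 2.5 + 5.7636 + 1.4
= 24.0686 min

24.0686 min


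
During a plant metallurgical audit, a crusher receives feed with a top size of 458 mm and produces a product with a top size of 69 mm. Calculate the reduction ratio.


6.6377

Reduction ratio = feed size / product size
= 458 / 69
= 6.6377


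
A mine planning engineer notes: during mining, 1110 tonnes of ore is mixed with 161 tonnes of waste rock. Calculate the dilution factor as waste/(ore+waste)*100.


Total material = ore + waste
= 1110 + 161 = 1271 tonnes
Dilution = waste / total * 100
= 161 / 1271 * 100
= 0.1266719119 * 100
= 12.6672%

12.6672%


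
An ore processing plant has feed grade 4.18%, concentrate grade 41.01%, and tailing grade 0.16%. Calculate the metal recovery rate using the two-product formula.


Using the two-product formula:
R = 100 * c * (f - t) / (f * (c - t))
Numerator = 100 * 41.01 * (4.18 - 0.16)
= 100 * 41.01 * 4.02
= 16486.02
Denominator = 4.18 * (41.01 - 0.16)
= 4.18 * 40.85
= 170.753
R = 16486.02 / 170.753
= 96.5489%

96.5489%


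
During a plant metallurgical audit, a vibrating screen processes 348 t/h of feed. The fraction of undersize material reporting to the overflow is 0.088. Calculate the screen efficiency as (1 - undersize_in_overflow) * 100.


91.2%

Screen efficiency = (1 - fraction of undersize in overflow) * 100
= (1 - 0.088) * 100
= 0.912 * 100
= 91.2%


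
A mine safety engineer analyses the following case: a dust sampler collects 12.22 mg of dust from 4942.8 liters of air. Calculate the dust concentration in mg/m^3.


2.4723 mg/m^3

Convert liters to m^3: 1 m^3 = 1000 L
Concentration = mass / volume * 1000
= 12.22 / 4942.8 * 1000
= 0.002472282917 * 1000
= 2.4723 mg/m^3


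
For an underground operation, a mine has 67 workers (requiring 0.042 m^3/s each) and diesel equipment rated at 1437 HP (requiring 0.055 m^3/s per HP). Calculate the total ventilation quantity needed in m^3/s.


81.849 m^3/s

Airflow for workers:
Q_people = 67 * 0.042 = 2.814 m^3/s
Airflow for diesel equipment:
Q_diesel = 1437 * 0.055 = 79.035 m^3/s
Total ventilation:
Q_total = 2.814 + 79.035
= 81.849 m^3/s


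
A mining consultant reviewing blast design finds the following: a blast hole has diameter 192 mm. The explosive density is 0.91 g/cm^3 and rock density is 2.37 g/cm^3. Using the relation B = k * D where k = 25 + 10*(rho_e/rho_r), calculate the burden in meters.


First, compute k:
rho_e / rho_r = 0.91 / 2.37 = 0.3839662447
k = 25 + 10 * 0.3839662447 = 28.83966245
Then, compute burden:
B = k * D / 1000 = 28.83966245 * 192 / 1000
= 5537.21519 / 1000
= 5.5372 m

5.5372 m


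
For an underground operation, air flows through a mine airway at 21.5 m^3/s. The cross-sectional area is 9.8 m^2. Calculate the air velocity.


Velocity = flow rate / cross-sectional area
= 21.5 / 9.8
= 2.1939 m/s

2.1939 m/s


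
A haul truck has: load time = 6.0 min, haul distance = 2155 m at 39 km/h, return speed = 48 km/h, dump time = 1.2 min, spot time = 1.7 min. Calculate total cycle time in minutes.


14.9091 min

Convert haul speed to m/min: 39 * 1000/60 = 650 m/min
Haul time = 2155 / 650 = 3.315384615 min
Convert return speed to m/min: 48 * 1000/60 = 800 m/min
Return time = 2155 / 800 = 2.69375 min
Total cycle time:
= 6.0 + 3.315384615 + 1.2 + 2.69375 + 1.7
= 14.9091 min


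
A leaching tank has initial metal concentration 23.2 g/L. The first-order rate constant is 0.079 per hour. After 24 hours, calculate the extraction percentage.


84.9832%

Compute the exponent:
-k * t = -0.079 * 24 = -1.896
Remaining concentration:
C = 23.2 * exp(-1.896)
= 23.2 * 0.1501680918
= 3.483899731 g/L
Extracted = 23.2 - 3.483899731 = 19.71610027 g/L
Extraction % = 19.71610027 / 23.2 * 100
= 84.9832%


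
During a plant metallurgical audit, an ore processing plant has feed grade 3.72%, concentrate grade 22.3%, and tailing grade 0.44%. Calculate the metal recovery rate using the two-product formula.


89.9468%

Using the two-product formula:
R = 100 * c * (f - t) / (f * (c - t))
Numerator = 100 * 22.3 * (3.72 - 0.44)
= 100 * 22.3 * 3.28
= 7314.4
Denominator = 3.72 * (22.3 - 0.44)
= 3.72 * 21.86
= 81.3192
R = 7314.4 / 81.3192
= 89.9468%


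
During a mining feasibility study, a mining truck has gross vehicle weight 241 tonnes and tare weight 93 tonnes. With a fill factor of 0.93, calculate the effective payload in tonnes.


137.64 tonnes

Maximum payload = gross - tare
= 241 - 93 = 148 tonnes
Effective payload = max payload * fill factor
= 148 * 0.93
= 137.64 tonnes


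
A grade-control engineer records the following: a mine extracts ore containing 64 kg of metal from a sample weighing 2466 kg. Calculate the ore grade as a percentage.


2.5953%

Ore grade = (metal mass / ore mass) * 100
= (64 / 2466) * 100
= 0.02595296026 * 100
= 2.5953%


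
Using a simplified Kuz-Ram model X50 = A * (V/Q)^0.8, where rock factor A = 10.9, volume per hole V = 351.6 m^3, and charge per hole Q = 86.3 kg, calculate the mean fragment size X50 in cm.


Compute V/Q:
V/Q = 351.6 / 86.3 = 4.074159907
Raise to the power 0.8:
(V/Q)^0.8 = 4.074159907^0.8 = 3.076312545
Multiply by A:
X50 = 10.9 * 3.076312545
= 33.5318 cm

33.5318 cm


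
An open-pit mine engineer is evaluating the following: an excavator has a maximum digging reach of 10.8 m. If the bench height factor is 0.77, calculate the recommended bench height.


Bench height = reach * factor
= 10.8 * 0.77
= 8.316 m

8.316 m


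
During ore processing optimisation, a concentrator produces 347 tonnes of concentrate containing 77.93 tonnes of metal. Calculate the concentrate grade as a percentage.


Grade = (metal in concentrate / concentrate mass) * 100
= (77.93 / 347) * 100
= 0.2245821326 * 100
= 22.4582%

22.4582%


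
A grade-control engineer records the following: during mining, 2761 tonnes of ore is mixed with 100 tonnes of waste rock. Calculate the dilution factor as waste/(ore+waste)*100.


Total material = ore + waste
= 2761 + 100 = 2861 tonnes
Dilution = waste / total * 100
= 100 / 2861 * 100
= 0.0349528137 * 100
= 3.4953%

3.4953%


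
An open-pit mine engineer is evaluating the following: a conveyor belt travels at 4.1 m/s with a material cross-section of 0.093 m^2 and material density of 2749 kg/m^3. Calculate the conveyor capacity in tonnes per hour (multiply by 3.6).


Volumetric flow = speed * area
= 4.1 * 0.093 = 0.3813 m^3/s
Mass flow = volumetric * density
= 0.3813 * 2749 = 1048.1937 kg/s
Convert to t/h: multiply by 3.6
Capacity = 1048.1937 * 3.6
= 3773.4973 t/h

3773.4973 t/h


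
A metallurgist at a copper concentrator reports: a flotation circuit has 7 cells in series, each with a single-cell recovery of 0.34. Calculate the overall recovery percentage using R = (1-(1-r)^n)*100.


Complement of single-cell recovery:
1 - r = 1 - 0.34 = 0.66
Raise to power n:
(1 - r)^7 = 0.66^7 = 0.05455160701
Overall recovery:
R = (1 - 0.05455160701) * 100
= 94.5448%

94.5448%


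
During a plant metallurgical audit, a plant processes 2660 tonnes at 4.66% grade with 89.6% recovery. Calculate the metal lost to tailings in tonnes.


12.8914 tonnes

Total metal in feed:
= 2660 * 4.66 / 100 = 123.956 tonnes
Metal recovered:
= 123.956 * 89.6 / 100 = 111.064576 tonnes
Metal lost to tailings:
= 123.956 - 111.064576
= 12.8914 tonnes


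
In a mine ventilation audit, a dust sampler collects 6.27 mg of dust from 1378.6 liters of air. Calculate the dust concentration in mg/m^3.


Convert liters to m^3: 1 m^3 = 1000 L
Concentration = mass / volume * 1000
= 6.27 / 1378.6 * 1000
= 0.004548092268 * 1000
= 4.5481 mg/m^3

4.5481 mg/m^3


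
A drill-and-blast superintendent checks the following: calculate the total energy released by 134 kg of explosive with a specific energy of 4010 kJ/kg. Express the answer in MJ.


Energy = mass * specific_energy / 1000
= 134 * 4010 / 1000
= 537340 / 1000
= 537.34 MJ

537.34 MJ


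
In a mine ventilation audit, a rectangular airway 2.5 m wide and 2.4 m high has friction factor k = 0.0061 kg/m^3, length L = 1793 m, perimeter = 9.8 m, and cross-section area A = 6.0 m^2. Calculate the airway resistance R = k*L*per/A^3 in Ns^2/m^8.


0.4962 Ns^2/m^8

Compute the numerator:
k * L * per = 0.0061 * 1793 * 9.8
= 107.18554
Compute the denominator:
A^3 = 6.0^3 = 216
Resistance:
R = 107.18554 / 216
= 0.4962 Ns^2/m^8


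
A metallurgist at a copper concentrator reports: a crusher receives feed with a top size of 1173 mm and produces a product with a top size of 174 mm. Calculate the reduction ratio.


Reduction ratio = feed size / product size
= 1173 / 174
= 6.7414

6.7414


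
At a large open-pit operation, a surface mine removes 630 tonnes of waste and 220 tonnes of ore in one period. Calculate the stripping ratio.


Stripping ratio = waste tonnage / ore tonnage
= 630 / 220
= 2.8636

2.8636


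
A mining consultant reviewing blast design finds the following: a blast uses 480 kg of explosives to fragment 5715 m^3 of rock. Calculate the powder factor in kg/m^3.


Powder factor = explosive mass / rock volume
= 480 / 5715
= 0.084 kg/m^3

0.084 kg/m^3


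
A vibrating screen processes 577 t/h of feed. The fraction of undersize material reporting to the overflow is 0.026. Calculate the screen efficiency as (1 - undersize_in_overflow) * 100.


97.4%

Screen efficiency = (1 - fraction of undersize in overflow) * 100
= (1 - 0.026) * 100
= 0.974 * 100
= 97.4%


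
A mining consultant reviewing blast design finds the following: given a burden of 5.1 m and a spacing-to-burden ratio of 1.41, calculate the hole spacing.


Spacing = burden * ratio
= 5.1 * 1.41
= 7.191 m

7.191 m


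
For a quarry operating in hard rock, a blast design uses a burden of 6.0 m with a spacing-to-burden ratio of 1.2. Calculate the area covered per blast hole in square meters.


43.2 m^2

First, find the spacing:
Spacing = burden * ratio = 6.0 * 1.2
= 7.2 m
Then, calculate the area:
Area = burden * spacing = 6.0 * 7.2
= 43.2 m^2


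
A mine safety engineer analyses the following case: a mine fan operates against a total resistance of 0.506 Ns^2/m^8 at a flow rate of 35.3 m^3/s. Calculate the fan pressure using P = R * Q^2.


Compute Q^2:
Q^2 = 35.3^2 = 1246.09
Compute pressure:
P = R * Q^2 = 0.506 * 1246.09
= 630.5215 Pa

630.5215 Pa


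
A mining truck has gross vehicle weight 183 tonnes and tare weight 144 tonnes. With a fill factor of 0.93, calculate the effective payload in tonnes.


36.27 tonnes

Maximum payload = gross - tare
= 183 - 144 = 39 tonnes
Effective payload = max payload * fill factor
= 39 * 0.93
= 36.27 tonnes


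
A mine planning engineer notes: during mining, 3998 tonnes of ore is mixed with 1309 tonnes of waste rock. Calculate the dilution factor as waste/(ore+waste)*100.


Total material = ore + waste
= 3998 + 1309 = 5307 tonnes
Dilution = waste / total * 100
= 1309 / 5307 * 100
= 0.2466553608 * 100
= 24.6655%

24.6655%


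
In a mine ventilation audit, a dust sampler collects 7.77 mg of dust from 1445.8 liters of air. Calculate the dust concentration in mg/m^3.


5.3742 mg/m^3

Convert liters to m^3: 1 m^3 = 1000 L
Concentration = mass / volume * 1000
= 7.77 / 1445.8 * 1000
= 0.005374187301 * 1000
= 5.3742 mg/m^3


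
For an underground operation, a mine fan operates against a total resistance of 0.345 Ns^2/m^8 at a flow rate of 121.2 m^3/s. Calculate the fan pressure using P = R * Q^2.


Compute Q^2:
Q^2 = 121.2^2 = 14689.44
Compute pressure:
P = R * Q^2 = 0.345 * 14689.44
= 5067.8568 Pa

5067.8568 Pa


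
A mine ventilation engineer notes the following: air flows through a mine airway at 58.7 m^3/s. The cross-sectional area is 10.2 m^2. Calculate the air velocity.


5.7549 m/s

Velocity = flow rate / cross-sectional area
= 58.7 / 10.2
= 5.7549 m/s


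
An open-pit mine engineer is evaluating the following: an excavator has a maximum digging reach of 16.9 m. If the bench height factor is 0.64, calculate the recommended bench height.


10.816 m

Bench height = reach * factor
= 16.9 * 0.64
= 10.816 m


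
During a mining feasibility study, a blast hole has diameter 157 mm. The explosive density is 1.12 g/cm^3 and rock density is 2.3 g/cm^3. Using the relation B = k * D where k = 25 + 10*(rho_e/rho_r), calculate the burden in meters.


First, compute k:
rho_e / rho_r = 1.12 / 2.3 = 0.4869565217
k = 25 + 10 * 0.4869565217 = 29.86956522
Then, compute burden:
B = k * D / 1000 = 29.86956522 * 157 / 1000
= 4689.521739 / 1000
= 4.6895 m

4.6895 m


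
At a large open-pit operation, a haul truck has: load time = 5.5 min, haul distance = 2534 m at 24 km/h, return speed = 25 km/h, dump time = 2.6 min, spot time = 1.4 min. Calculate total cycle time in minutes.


Convert haul speed to m/min: 24 * 1000/60 = 400 m/min
Haul time = 2534 / 400 = 6.335 min
Convert return speed to m/min: 25 * 1000/60 = 416.6666667 m/min
Return time = 2534 / 416.6666667 = 6.0816 min
Total cycle time:
= 5.5 + 6.335 + 2.6 + 6.0816 + 1.4
= 21.9166 min

21.9166 min


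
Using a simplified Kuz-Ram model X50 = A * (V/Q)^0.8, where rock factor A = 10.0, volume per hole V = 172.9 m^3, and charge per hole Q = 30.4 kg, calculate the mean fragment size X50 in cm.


40.1733 cm

Compute V/Q:
V/Q = 172.9 / 30.4 = 5.6875
Raise to the power 0.8:
(V/Q)^0.8 = 5.6875^0.8 = 4.017326483
Multiply by A:
X50 = 10.0 * 4.017326483
= 40.1733 cm


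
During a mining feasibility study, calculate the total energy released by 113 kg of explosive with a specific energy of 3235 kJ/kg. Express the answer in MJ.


365.555 MJ

Energy = mass * specific_energy / 1000
= 113 * 3235 / 1000
= 365555 / 1000
= 365.555 MJ


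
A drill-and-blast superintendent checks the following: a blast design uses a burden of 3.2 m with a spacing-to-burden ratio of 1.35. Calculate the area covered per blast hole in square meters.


13.824 m^2

First, find the spacing:
Spacing = burden * ratio = 3.2 * 1.35
= 4.32 m
Then, calculate the area:
Area = burden * spacing = 3.2 * 4.32
= 13.824 m^2


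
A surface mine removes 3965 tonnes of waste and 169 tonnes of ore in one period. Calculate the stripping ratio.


Stripping ratio = waste tonnage / ore tonnage
= 3965 / 169
= 23.4615

23.4615


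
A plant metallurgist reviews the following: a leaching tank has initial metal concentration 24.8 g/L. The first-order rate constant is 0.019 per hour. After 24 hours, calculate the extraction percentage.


36.6186%

Compute the exponent:
-k * t = -0.019 * 24 = -0.456
Remaining concentration:
C = 24.8 * exp(-0.456)
= 24.8 * 0.6338138371
= 15.71858316 g/L
Extracted = 24.8 - 15.71858316 = 9.08141684 g/L
Extraction % = 9.08141684 / 24.8 * 100
= 36.6186%


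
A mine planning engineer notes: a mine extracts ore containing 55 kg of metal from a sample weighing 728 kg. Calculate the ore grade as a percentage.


7.5549%

Ore grade = (metal mass / ore mass) * 100
= (55 / 728) * 100
= 0.07554945055 * 100
= 7.5549%


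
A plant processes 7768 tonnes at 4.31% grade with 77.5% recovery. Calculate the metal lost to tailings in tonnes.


75.3302 tonnes

Total metal in feed:
= 7768 * 4.31 / 100 = 334.8008 tonnes
Metal recovered:
= 334.8008 * 77.5 / 100 = 259.47062 tonnes
Metal lost to tailings:
= 334.8008 - 259.47062
= 75.3302 tonnes


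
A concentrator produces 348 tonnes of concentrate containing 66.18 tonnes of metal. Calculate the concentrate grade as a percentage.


Grade = (metal in concentrate / concentrate mass) * 100
= (66.18 / 348) * 100
= 0.1901724138 * 100
= 19.0172%

19.0172%


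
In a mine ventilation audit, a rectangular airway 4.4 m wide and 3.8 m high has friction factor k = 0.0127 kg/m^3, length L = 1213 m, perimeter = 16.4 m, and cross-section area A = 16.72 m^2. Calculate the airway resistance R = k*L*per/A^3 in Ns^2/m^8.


Compute the numerator:
k * L * per = 0.0127 * 1213 * 16.4
= 252.64364
Compute the denominator:
A^3 = 16.72^3 = 4674.216448
Resistance:
R = 252.64364 / 4674.216448
= 0.0541 Ns^2/m^8

0.0541 Ns^2/m^8


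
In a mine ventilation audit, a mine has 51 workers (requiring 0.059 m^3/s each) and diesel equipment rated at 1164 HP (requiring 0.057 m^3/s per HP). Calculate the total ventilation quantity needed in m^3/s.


69.357 m^3/s

Airflow for workers:
Q_people = 51 * 0.059 = 3.009 m^3/s
Airflow for diesel equipment:
Q_diesel = 1164 * 0.057 = 66.348 m^3/s
Total ventilation:
Q_total = 3.009 + 66.348
= 69.357 m^3/s


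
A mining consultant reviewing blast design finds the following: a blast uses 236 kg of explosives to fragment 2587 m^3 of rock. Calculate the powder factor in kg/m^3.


0.0912 kg/m^3

Powder factor = explosive mass / rock volume
= 236 / 2587
= 0.0912 kg/m^3


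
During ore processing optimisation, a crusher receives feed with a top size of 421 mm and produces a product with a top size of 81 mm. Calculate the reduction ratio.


Reduction ratio = feed size / product size
= 421 / 81
= 5.1975

5.1975


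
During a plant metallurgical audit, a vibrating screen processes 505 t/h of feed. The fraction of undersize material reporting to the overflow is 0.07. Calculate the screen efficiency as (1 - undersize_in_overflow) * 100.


Screen efficiency = (1 - fraction of undersize in overflow) * 100
= (1 - 0.07) * 100
= 0.93 * 100
= 93.0%

93.0%


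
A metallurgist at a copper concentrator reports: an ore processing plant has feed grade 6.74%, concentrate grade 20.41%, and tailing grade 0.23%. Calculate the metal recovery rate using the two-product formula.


97.6884%

Using the two-product formula:
R = 100 * c * (f - t) / (f * (c - t))
Numerator = 100 * 20.41 * (6.74 - 0.23)
= 100 * 20.41 * 6.51
= 13286.91
Denominator = 6.74 * (20.41 - 0.23)
= 6.74 * 20.18
= 136.0132
R = 13286.91 / 136.0132
= 97.6884%


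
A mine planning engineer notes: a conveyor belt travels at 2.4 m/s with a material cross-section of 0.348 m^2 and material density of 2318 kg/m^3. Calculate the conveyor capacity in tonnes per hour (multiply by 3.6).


6969.577 t/h

Volumetric flow = speed * area
= 2.4 * 0.348 = 0.8352 m^3/s
Mass flow = volumetric * density
= 0.8352 * 2318 = 1935.9936 kg/s
Convert to t/h: multiply by 3.6
Capacity = 1935.9936 * 3.6
= 6969.577 t/h


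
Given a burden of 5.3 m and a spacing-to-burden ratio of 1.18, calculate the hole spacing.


Spacing = burden * ratio
= 5.3 * 1.18
= 6.254 m

6.254 m


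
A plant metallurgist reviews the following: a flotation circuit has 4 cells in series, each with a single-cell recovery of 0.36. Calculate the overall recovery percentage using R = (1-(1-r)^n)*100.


Complement of single-cell recovery:
1 - r = 1 - 0.36 = 0.64
Raise to power n:
(1 - r)^4 = 0.64^4 = 0.16777216
Overall recovery:
R = (1 - 0.16777216) * 100
= 83.2228%

83.2228%


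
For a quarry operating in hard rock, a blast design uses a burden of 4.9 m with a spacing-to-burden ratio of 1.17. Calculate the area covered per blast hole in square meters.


28.0917 m^2

First, find the spacing:
Spacing = burden * ratio = 4.9 * 1.17
= 5.733 m
Then, calculate the area:
Area = burden * spacing = 4.9 * 5.733
= 28.0917 m^2


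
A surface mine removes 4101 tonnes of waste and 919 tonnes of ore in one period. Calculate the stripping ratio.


Stripping ratio = waste tonnage / ore tonnage
= 4101 / 919
= 4.4625

4.4625


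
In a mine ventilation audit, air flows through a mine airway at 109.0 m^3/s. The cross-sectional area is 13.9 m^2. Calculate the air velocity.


7.8417 m/s

Velocity = flow rate / cross-sectional area
= 109.0 / 13.9
= 7.8417 m/s


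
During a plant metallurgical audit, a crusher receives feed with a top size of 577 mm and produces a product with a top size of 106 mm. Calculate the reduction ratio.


Reduction ratio = feed size / product size
= 577 / 106
= 5.4434

5.4434


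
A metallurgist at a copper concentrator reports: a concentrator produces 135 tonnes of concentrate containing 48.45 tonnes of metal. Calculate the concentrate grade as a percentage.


35.8889%

Grade = (metal in concentrate / concentrate mass) * 100
= (48.45 / 135) * 100
= 0.3588888889 * 100
= 35.8889%


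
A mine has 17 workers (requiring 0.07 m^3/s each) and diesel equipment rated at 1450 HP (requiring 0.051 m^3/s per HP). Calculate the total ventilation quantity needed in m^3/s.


Airflow for workers:
Q_people = 17 * 0.07 = 1.19 m^3/s
Airflow for diesel equipment:
Q_diesel = 1450 * 0.051 = 73.95 m^3/s
Total ventilation:
Q_total = 1.19 + 73.95
= 75.14 m^3/s

75.14 m^3/s


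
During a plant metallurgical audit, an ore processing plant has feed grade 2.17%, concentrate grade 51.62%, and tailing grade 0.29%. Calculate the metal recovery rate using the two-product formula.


Using the two-product formula:
R = 100 * c * (f - t) / (f * (c - t))
Numerator = 100 * 51.62 * (2.17 - 0.29)
= 100 * 51.62 * 1.88
= 9704.56
Denominator = 2.17 * (51.62 - 0.29)
= 2.17 * 51.33
= 111.3861
R = 9704.56 / 111.3861
= 87.1254%

87.1254%


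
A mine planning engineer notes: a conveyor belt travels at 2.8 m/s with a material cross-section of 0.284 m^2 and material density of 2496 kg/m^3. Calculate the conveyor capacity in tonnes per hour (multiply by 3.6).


7145.3491 t/h

Volumetric flow = speed * area
= 2.8 * 0.284 = 0.7952 m^3/s
Mass flow = volumetric * density
= 0.7952 * 2496 = 1984.8192 kg/s
Convert to t/h: multiply by 3.6
Capacity = 1984.8192 * 3.6
= 7145.3491 t/h


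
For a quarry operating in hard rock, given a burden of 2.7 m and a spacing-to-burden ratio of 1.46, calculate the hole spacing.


3.942 m

Spacing = burden * ratio
= 2.7 * 1.46
= 3.942 m


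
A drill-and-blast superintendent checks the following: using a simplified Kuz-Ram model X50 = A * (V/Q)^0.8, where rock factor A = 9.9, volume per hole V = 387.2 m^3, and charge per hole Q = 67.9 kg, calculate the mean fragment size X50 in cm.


Compute V/Q:
V/Q = 387.2 / 67.9 = 5.702503682
Raise to the power 0.8:
(V/Q)^0.8 = 5.702503682^0.8 = 4.025802447
Multiply by A:
X50 = 9.9 * 4.025802447
= 39.8554 cm

39.8554 cm


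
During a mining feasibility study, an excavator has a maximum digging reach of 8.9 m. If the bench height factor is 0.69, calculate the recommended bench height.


6.141 m

Bench height = reach * factor
= 8.9 * 0.69
= 6.141 m


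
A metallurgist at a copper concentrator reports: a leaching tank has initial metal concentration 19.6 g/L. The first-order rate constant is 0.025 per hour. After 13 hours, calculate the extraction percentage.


27.7473%

Compute the exponent:
-k * t = -0.025 * 13 = -0.325
Remaining concentration:
C = 19.6 * exp(-0.325)
= 19.6 * 0.7225273536
= 14.16153613 g/L
Extracted = 19.6 - 14.16153613 = 5.438463869 g/L
Extraction % = 5.438463869 / 19.6 * 100
= 27.7473%


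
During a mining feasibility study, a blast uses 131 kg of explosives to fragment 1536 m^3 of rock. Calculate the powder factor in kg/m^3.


0.0853 kg/m^3

Powder factor = explosive mass / rock volume
= 131 / 1536
= 0.0853 kg/m^3


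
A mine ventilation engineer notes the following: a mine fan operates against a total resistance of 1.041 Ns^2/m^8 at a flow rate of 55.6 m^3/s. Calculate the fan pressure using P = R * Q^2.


3218.1058 Pa

Compute Q^2:
Q^2 = 55.6^2 = 3091.36
Compute pressure:
P = R * Q^2 = 1.041 * 3091.36
= 3218.1058 Pa


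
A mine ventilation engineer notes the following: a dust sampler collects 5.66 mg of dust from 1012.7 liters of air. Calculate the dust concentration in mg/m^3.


Convert liters to m^3: 1 m^3 = 1000 L
Concentration = mass / volume * 1000
= 5.66 / 1012.7 * 1000
= 0.005589019453 * 1000
= 5.589 mg/m^3

5.589 mg/m^3


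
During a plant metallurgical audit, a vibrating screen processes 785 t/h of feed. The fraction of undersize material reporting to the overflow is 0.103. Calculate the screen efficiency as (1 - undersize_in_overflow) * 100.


Screen efficiency = (1 - fraction of undersize in overflow) * 100
= (1 - 0.103) * 100
= 0.897 * 100
= 89.7%

89.7%


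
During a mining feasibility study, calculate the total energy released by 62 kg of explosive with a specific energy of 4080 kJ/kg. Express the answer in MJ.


Energy = mass * specific_energy / 1000
= 62 * 4080 / 1000
= 252960 / 1000
= 252.96 MJ

252.96 MJ


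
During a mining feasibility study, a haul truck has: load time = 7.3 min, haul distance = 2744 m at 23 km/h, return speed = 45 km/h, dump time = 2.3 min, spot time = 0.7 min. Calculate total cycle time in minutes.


21.1169 min

Convert haul speed to m/min: 23 * 1000/60 = 383.3333333 m/min
Haul time = 2744 / 383.3333333 = 7.15826087 min
Convert return speed to m/min: 45 * 1000/60 = 750 m/min
Return time = 2744 / 750 = 3.658666667 min
Total cycle time:
= 7.3 + 7.15826087 + 2.3 + 3.658666667 + 0.7
= 21.1169 min


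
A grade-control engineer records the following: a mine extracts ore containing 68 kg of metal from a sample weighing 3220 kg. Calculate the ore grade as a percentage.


Ore grade = (metal mass / ore mass) * 100
= (68 / 3220) * 100
= 0.02111801242 * 100
= 2.1118%

2.1118%


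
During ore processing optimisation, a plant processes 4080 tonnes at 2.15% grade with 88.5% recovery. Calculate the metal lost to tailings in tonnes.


Total metal in feed:
= 4080 * 2.15 / 100 = 87.72 tonnes
Metal recovered:
= 87.72 * 88.5 / 100 = 77.6322 tonnes
Metal lost to tailings:
= 87.72 - 77.6322
= 10.0878 tonnes

10.0878 tonnes


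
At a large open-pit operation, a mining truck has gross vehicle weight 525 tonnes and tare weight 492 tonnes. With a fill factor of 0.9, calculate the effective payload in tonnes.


29.7 tonnes

Maximum payload = gross - tare
= 525 - 492 = 33 tonnes
Effective payload = max payload * fill factor
= 33 * 0.9
= 29.7 tonnes


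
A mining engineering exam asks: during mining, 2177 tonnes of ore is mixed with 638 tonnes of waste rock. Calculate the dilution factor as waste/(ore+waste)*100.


Total material = ore + waste
= 2177 + 638 = 2815 tonnes
Dilution = waste / total * 100
= 638 / 2815 * 100
= 0.226642984 * 100
= 22.6643%

22.6643%


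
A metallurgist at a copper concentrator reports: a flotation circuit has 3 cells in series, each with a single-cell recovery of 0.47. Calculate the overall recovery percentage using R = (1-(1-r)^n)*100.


Complement of single-cell recovery:
1 - r = 1 - 0.47 = 0.53
Raise to power n:
(1 - r)^3 = 0.53^3 = 0.148877
Overall recovery:
R = (1 - 0.148877) * 100
= 85.1123%

85.1123%


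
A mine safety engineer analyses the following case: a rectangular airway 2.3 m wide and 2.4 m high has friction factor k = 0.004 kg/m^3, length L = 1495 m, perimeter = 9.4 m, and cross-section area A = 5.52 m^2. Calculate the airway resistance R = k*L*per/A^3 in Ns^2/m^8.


0.3342 Ns^2/m^8

Compute the numerator:
k * L * per = 0.004 * 1495 * 9.4
= 56.212
Compute the denominator:
A^3 = 5.52^3 = 168.196608
Resistance:
R = 56.212 / 168.196608
= 0.3342 Ns^2/m^8


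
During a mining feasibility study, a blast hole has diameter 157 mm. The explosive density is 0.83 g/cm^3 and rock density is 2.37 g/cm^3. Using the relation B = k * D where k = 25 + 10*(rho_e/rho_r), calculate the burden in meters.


First, compute k:
rho_e / rho_r = 0.83 / 2.37 = 0.3502109705
k = 25 + 10 * 0.3502109705 = 28.5021097
Then, compute burden:
B = k * D / 1000 = 28.5021097 * 157 / 1000
= 4474.831224 / 1000
= 4.4748 m

4.4748 m


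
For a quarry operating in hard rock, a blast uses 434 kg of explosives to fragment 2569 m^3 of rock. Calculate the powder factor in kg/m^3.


Powder factor = explosive mass / rock volume
= 434 / 2569
= 0.1689 kg/m^3

0.1689 kg/m^3


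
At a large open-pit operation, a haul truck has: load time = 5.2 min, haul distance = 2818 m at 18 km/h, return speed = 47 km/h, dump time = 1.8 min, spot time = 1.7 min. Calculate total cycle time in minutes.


Convert haul speed to m/min: 18 * 1000/60 = 300 m/min
Haul time = 2818 / 300 = 9.393333333 min
Convert return speed to m/min: 47 * 1000/60 = 783.3333333 m/min
Return time = 2818 / 783.3333333 = 3.597446809 min
Total cycle time:
= 5.2 + 9.393333333 + 1.8 + 3.597446809 + 1.7
= 21.6908 min

21.6908 min
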